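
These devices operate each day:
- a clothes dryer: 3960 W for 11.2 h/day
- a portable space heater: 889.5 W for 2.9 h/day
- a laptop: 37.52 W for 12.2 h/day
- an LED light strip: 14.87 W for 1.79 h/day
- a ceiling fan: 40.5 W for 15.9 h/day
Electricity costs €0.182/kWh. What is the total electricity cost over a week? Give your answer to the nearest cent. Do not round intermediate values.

clothes dryer: 3960 W × 11.2 h × 7 d = 310,464 Wh = 310.5 kWh
portable space heater: 889.5 W × 2.9 h × 7 d = 18,057 Wh = 18.06 kWh
laptop: 37.52 W × 12.2 h × 7 d = 3,204 Wh = 3.204 kWh
LED light strip: 14.87 W × 1.79 h × 7 d = 186 Wh = 0.1863 kWh
ceiling fan: 40.5 W × 15.9 h × 7 d = 4,508 Wh = 4.508 kWh
Total energy = 310.5 + 18.06 + 3.204 + 0.1863 + 4.508 = 336.4 kWh
Cost = 336.4 kWh × €0.182 = €61.23

€61.23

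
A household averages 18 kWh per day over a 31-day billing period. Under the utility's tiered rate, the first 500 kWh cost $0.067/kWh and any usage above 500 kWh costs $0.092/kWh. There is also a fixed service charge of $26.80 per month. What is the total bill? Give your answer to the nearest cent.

$65.64

Usage = 18 kWh/day × 31 days = 558 kWh
First 500 kWh × $0.067 = $33.50
Remaining 58 kWh × $0.092 = $5.34
Energy charge = $38.84; + service $26.80 = $65.64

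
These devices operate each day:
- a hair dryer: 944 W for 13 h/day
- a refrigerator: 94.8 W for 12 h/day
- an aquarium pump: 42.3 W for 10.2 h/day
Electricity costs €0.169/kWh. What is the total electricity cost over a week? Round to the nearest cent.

hair dryer: 944 W × 13 h × 7 d = 85,904 Wh = 85.9 kWh
refrigerator: 94.8 W × 12 h × 7 d = 7,963 Wh = 7.963 kWh
aquarium pump: 42.3 W × 10.2 h × 7 d = 3,020 Wh = 3.02 kWh
Total energy = 85.9 + 7.963 + 3.02 = 96.89 kWh
Cost = 96.89 kWh × €0.169 = €16.37

€16.37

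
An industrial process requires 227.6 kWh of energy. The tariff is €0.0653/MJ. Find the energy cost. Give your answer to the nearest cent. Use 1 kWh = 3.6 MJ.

227.6 kWh × (3.6 MJ/kWh) = 819.4 MJ
Cost = 819.4 MJ × €0.0653/MJ = €53.50

€53.50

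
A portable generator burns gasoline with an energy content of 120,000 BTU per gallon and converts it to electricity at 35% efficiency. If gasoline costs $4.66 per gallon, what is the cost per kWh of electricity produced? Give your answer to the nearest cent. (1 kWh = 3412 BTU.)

Electrical output per gallon = 120,000 BTU × 0.35 / 3412 BTU/kWh = 12.31 kWh
Cost per kWh = $4.66 / 12.31 kWh = $0.379

$0.38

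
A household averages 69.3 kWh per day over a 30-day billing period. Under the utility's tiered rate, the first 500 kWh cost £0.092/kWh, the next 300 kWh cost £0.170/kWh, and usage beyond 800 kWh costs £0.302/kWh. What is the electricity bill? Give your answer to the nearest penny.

£483.26

Usage = 69.3 kWh/day × 30 days = 2079 kWh
First 500 kWh × £0.092 = £46.00
Next 300 kWh × £0.170 = £51.00
Remaining 1279 kWh × £0.302 = £386.26
Total = £483.26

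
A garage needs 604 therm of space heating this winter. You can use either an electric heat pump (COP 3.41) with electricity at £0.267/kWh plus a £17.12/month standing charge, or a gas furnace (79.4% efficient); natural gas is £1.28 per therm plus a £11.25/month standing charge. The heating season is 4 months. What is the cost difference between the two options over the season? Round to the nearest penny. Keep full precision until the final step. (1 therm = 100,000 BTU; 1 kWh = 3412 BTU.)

£435.85

Heat load = 604 therm × 100,000 = 60,400,000 BTU
Gas: input = 60,400,000 / 0.794 = 76,070,529 BTU = 760.7 therm → 760.7 × £1.28 = £973.70; + 4 × £11.25 standing = £1,018.70
Heat pump: 60,400,000 BTU / 3412 = 17,700 kWh heat; / 3.41 = 5,191 kWh in → × £0.267 = £1,386.07; + 4 × £17.12 standing = £1,454.55
Difference = |£1,018.70 − £1,454.55| = £435.85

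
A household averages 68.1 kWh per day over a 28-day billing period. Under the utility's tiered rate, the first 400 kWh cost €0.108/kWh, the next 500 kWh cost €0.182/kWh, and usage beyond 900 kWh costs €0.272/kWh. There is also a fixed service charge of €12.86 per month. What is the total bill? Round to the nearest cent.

Usage = 68.1 kWh/day × 28 days = 1906.8 kWh
First 400 kWh × €0.108 = €43.20
Next 500 kWh × €0.182 = €91.00
Remaining 1006.8 kWh × €0.272 = €273.85
Energy charge = €408.05; + service €12.86 = €420.91

€420.91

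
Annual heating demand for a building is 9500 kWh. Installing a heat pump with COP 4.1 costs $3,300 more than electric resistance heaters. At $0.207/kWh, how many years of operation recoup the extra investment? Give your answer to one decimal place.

2.2 years

Resistance: 9500 kWh × $0.207 = $1,966.50/yr
Heat pump: 9500 / 4.1 = 2317 kWh in → × $0.207 = $479.63/yr
Annual savings = $1,486.87
Payback = $3,300 / $1,486.87 = 2.22 years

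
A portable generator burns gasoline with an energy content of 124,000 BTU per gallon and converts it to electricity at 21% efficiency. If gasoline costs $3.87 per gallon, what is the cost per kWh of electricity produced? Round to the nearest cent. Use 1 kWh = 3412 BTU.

Electrical output per gallon = 124,000 BTU × 0.21 / 3412 BTU/kWh = 7.632 kWh
Cost per kWh = $3.87 / 7.632 kWh = $0.507

$0.51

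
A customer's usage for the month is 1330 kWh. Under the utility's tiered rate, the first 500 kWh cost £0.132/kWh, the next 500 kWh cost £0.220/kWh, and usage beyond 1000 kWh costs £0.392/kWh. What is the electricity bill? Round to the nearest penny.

£305.36

First 500 kWh × £0.132 = £66.00
Next 500 kWh × £0.220 = £110.00
Remaining 330 kWh × £0.392 = £129.36
Total = £305.36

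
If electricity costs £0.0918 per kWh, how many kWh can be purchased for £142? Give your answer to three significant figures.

£142 / £0.0918 per kWh = 1,547 kWh

1550 kWh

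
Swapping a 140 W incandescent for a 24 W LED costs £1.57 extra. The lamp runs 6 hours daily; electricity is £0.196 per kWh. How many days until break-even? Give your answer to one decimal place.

Power saved = 140 − 24 = 116 W
Daily energy saved = 116 W × 6 h = 696 Wh = 0.696 kWh
Daily savings = 0.696 × £0.196 = £0.1364
Payback = £1.57 / £0.1364 per day = 11.51 days

11.5 days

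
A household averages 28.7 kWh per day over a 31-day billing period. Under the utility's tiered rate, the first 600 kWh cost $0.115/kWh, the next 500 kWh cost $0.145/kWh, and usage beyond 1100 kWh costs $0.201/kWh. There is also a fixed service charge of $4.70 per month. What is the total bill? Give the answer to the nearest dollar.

Usage = 28.7 kWh/day × 31 days = 889.7 kWh
First 600 kWh × $0.115 = $69.00
Next 289.7 kWh × $0.145 = $42.01
Remaining tier: 0 kWh (not reached)
Energy charge = $111.01; + service $4.70 = $115.71 ≈ $116

$116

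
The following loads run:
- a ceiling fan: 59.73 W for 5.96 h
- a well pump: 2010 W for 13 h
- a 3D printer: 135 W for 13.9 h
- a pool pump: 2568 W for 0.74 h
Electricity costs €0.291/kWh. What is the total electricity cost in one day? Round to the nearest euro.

€9

ceiling fan: 59.73 W × 5.96 h = 356 Wh = 0.356 kWh
well pump: 2010 W × 13 h = 26,130 Wh = 26.13 kWh
3D printer: 135 W × 13.9 h = 1,876 Wh = 1.877 kWh
pool pump: 2568 W × 0.74 h = 1,900 Wh = 1.9 kWh
Total energy = 0.356 + 26.13 + 1.877 + 1.9 = 30.26 kWh
Cost = 30.26 kWh × €0.291 = €8.81 ≈ €9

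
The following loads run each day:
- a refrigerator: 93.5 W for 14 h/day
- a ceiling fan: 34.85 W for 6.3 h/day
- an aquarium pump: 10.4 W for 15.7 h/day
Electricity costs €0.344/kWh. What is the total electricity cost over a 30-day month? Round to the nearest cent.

refrigerator: 93.5 W × 14 h × 30 d = 39,270 Wh = 39.27 kWh
ceiling fan: 34.85 W × 6.3 h × 30 d = 6,587 Wh = 6.587 kWh
aquarium pump: 10.4 W × 15.7 h × 30 d = 4,898 Wh = 4.898 kWh
Total energy = 39.27 + 6.587 + 4.898 = 50.76 kWh
Cost = 50.76 kWh × €0.344 = €17.46

€17.46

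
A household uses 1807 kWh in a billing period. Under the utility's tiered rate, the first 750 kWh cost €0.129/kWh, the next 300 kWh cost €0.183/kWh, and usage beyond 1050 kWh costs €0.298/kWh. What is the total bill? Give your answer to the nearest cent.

€377.24

First 750 kWh × €0.129 = €96.75
Next 300 kWh × €0.183 = €54.90
Remaining 757 kWh × €0.298 = €225.59
Total = €377.24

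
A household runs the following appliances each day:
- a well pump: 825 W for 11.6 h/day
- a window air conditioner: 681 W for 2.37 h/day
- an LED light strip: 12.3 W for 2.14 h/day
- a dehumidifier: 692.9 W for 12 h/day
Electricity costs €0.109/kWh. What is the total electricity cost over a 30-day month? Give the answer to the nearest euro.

well pump: 825 W × 11.6 h × 30 d = 287,100 Wh = 287.1 kWh
window air conditioner: 681 W × 2.37 h × 30 d = 48,419 Wh = 48.42 kWh
LED light strip: 12.3 W × 2.14 h × 30 d = 790 Wh = 0.7897 kWh
dehumidifier: 692.9 W × 12 h × 30 d = 249,444 Wh = 249.4 kWh
Total energy = 287.1 + 48.42 + 0.7897 + 249.4 = 585.8 kWh
Cost = 585.8 kWh × €0.109 = €63.85 ≈ €64

€64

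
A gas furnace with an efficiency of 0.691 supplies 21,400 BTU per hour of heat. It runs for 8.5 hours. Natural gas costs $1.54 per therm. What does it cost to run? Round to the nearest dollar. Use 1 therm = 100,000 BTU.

$4

Heat delivered = 21,400 BTU/h × 8.5 h = 181,900 BTU
Gas input = 181,900 / 0.691 = 263,242 BTU
= 263,242 / 100,000 = 2.632 therm
Cost = 2.632 × $1.54/therm = $4.05 ≈ $4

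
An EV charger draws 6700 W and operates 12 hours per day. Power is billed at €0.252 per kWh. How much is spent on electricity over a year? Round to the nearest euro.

Energy = 6700 W × 12 h/day × 365 days = 29,346,000 Wh = 29,350 kWh
Cost = 29,350 kWh × €0.252/kWh = €7,395.19 ≈ €7395

€7395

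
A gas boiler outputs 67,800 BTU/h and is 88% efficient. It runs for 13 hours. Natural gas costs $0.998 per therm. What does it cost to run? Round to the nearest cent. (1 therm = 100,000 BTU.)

Heat delivered = 67,800 BTU/h × 13 h = 881,400 BTU
Gas input = 881,400 / 0.88 = 1,001,591 BTU
= 1,001,591 / 100,000 = 10.02 therm
Cost = 10.02 × $0.998/therm = $10.00

$10.00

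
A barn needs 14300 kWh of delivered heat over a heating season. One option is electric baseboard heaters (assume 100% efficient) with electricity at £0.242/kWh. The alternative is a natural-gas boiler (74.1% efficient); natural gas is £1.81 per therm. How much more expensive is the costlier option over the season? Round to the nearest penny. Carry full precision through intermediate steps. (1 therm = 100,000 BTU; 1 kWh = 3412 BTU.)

£2268.79

Heat load = 14300 kWh × 3412 = 48,791,600 BTU
Gas: input = 48,791,600 / 0.741 = 65,845,614 BTU = 658.5 therm → 658.5 × £1.81 = £1,191.81
Electric: 48,791,600 BTU / 3412 = 14,300 kWh → × £0.242 = £3,460.60
Difference = |£1,191.81 − £3,460.60| = £2,268.79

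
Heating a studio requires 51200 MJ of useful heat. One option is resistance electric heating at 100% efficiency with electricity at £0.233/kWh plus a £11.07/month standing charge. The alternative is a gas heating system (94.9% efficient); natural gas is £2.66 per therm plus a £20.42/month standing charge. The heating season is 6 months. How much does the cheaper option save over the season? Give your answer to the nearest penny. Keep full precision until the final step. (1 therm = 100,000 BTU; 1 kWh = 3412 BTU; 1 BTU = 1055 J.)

£1897.70

Heat load = 51200 MJ = 51,200,000,000 J / 1055 = 48,530,806 BTU
Gas: input = 48,530,806 / 0.949 = 51,138,889 BTU = 511.4 therm → 511.4 × £2.66 = £1,360.29; + 6 × £20.42 standing = £1,482.81
Electric: 48,530,806 BTU / 3412 = 14,220 kWh → × £0.233 = £3,314.09; + 6 × £11.07 standing = £3,380.51
Difference = |£1,482.81 − £3,380.51| = £1,897.70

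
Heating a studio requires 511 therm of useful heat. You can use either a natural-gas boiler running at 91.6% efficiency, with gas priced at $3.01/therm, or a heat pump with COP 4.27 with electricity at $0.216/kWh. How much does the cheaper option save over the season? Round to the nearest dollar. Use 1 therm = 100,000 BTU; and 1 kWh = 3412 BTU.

Heat load = 511 therm × 100,000 = 51,100,000 BTU
Gas: input = 51,100,000 / 0.916 = 55,786,026 BTU = 557.9 therm → 557.9 × $3.01 = $1,679.16
Heat pump: 51,100,000 BTU / 3412 = 14,980 kWh heat; / 4.27 = 3,507 kWh in → × $0.216 = $757.60
Difference = |$1,679.16 − $757.60| = $921.56 ≈ $922

$922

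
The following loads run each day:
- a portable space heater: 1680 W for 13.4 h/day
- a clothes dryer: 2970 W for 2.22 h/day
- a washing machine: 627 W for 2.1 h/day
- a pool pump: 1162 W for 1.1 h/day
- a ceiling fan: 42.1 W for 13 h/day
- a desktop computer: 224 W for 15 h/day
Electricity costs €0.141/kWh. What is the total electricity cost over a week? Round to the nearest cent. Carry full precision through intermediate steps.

portable space heater: 1680 W × 13.4 h × 7 d = 157,584 Wh = 157.6 kWh
clothes dryer: 2970 W × 2.22 h × 7 d = 46,154 Wh = 46.15 kWh
washing machine: 627 W × 2.1 h × 7 d = 9,217 Wh = 9.217 kWh
pool pump: 1162 W × 1.1 h × 7 d = 8,947 Wh = 8.947 kWh
ceiling fan: 42.1 W × 13 h × 7 d = 3,831 Wh = 3.831 kWh
desktop computer: 224 W × 15 h × 7 d = 23,520 Wh = 23.52 kWh
Total energy = 157.6 + 46.15 + 9.217 + 8.947 + 3.831 + 23.52 = 249.3 kWh
Cost = 249.3 kWh × €0.141 = €35.14

€35.14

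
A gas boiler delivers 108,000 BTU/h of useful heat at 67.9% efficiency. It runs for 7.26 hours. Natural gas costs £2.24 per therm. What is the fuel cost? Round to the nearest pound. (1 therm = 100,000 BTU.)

Heat delivered = 108,000 BTU/h × 7.26 h = 784,080 BTU
Gas input = 784,080 / 0.679 = 1,154,757 BTU
= 1,154,757 / 100,000 = 11.55 therm
Cost = 11.55 × £2.24/therm = £25.87 ≈ £26

£26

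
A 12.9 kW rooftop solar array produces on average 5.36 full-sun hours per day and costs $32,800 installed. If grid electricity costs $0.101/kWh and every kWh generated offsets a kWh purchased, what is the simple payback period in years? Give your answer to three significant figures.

Daily generation = 12.9 kW × 5.36 h = 69.14 kWh
Annual generation = 69.14 × 365 = 25238 kWh
Annual savings = 25238 × $0.101 = $2,548.99
Payback = $32,800 / $2,548.99 = 12.9 years

12.9 years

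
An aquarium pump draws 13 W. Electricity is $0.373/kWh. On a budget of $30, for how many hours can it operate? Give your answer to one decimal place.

Energy budget = $30 / $0.373 per kWh = 80.43 kWh = 80,429 Wh
Runtime = 80,429 Wh / 13 W = 6,187 h

6186.8 h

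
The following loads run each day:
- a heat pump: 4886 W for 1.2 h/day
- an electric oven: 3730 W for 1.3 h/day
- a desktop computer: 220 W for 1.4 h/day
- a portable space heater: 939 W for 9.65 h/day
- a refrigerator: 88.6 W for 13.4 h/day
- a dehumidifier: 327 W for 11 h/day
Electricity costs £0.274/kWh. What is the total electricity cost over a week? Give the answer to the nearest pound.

heat pump: 4886 W × 1.2 h × 7 d = 41,042 Wh = 41.04 kWh
electric oven: 3730 W × 1.3 h × 7 d = 33,943 Wh = 33.94 kWh
desktop computer: 220 W × 1.4 h × 7 d = 2,156 Wh = 2.156 kWh
portable space heater: 939 W × 9.65 h × 7 d = 63,429 Wh = 63.43 kWh
refrigerator: 88.6 W × 13.4 h × 7 d = 8,311 Wh = 8.311 kWh
dehumidifier: 327 W × 11 h × 7 d = 25,179 Wh = 25.18 kWh
Total energy = 41.04 + 33.94 + 2.156 + 63.43 + 8.311 + 25.18 = 174.1 kWh
Cost = 174.1 kWh × £0.274 = £47.69 ≈ £48

£48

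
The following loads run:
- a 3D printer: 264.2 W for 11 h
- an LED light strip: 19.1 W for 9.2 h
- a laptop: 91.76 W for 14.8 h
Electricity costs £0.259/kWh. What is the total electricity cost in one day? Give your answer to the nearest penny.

3D printer: 264.2 W × 11 h = 2,906 Wh = 2.906 kWh
LED light strip: 19.1 W × 9.2 h = 176 Wh = 0.1757 kWh
laptop: 91.76 W × 14.8 h = 1,358 Wh = 1.358 kWh
Total energy = 2.906 + 0.1757 + 1.358 = 4.44 kWh
Cost = 4.44 kWh × £0.259 = £1.15

£1.15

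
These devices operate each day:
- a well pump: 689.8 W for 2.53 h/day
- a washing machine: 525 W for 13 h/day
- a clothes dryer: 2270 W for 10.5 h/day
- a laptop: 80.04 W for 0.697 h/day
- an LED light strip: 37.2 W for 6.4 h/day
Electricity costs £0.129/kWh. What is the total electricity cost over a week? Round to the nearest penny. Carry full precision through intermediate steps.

well pump: 689.8 W × 2.53 h × 7 d = 12,216 Wh = 12.22 kWh
washing machine: 525 W × 13 h × 7 d = 47,775 Wh = 47.77 kWh
clothes dryer: 2270 W × 10.5 h × 7 d = 166,845 Wh = 166.8 kWh
laptop: 80.04 W × 0.697 h × 7 d = 391 Wh = 0.3905 kWh
LED light strip: 37.2 W × 6.4 h × 7 d = 1,667 Wh = 1.667 kWh
Total energy = 12.22 + 47.77 + 166.8 + 0.3905 + 1.667 = 228.9 kWh
Cost = 228.9 kWh × £0.129 = £29.53

£29.53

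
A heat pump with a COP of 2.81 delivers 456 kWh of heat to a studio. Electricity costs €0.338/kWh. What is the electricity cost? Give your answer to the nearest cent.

Electrical input = 456 kWh / 2.81 = 162.3 kWh
Cost = 162.3 × €0.338/kWh = €54.85

€54.85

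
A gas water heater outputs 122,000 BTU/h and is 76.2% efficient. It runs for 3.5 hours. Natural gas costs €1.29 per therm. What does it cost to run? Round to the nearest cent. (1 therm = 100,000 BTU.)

€7.23

Heat delivered = 122,000 BTU/h × 3.5 h = 427,000 BTU
Gas input = 427,000 / 0.762 = 560,367 BTU
= 560,367 / 100,000 = 5.604 therm
Cost = 5.604 × €1.29/therm = €7.23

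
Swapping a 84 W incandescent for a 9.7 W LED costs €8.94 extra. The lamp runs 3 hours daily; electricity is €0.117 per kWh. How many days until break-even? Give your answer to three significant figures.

343 days

Power saved = 84 − 9.7 = 74.3 W
Daily energy saved = 74.3 W × 3 h = 222.9 Wh = 0.2229 kWh
Daily savings = 0.2229 × €0.117 = €0.0261
Payback = €8.94 / €0.0261 per day = 342.8 days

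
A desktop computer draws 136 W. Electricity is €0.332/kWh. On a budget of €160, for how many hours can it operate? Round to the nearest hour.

Energy budget = €160 / €0.332 per kWh = 481.9 kWh = 481,928 Wh
Runtime = 481,928 Wh / 136 W = 3,544 h

3544 h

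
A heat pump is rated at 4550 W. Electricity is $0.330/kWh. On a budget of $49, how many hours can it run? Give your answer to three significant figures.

32.6 h

Energy budget = $49 / $0.330 per kWh = 148.5 kWh = 148,485 Wh
Runtime = 148,485 Wh / 4550 W = 32.63 h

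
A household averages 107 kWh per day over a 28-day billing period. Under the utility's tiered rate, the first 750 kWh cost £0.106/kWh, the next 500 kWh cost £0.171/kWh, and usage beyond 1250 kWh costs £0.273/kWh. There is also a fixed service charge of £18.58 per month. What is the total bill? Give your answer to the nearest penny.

Usage = 107 kWh/day × 28 days = 2996 kWh
First 750 kWh × £0.106 = £79.50
Next 500 kWh × £0.171 = £85.50
Remaining 1746 kWh × £0.273 = £476.66
Energy charge = £641.66; + service £18.58 = £660.24

£660.24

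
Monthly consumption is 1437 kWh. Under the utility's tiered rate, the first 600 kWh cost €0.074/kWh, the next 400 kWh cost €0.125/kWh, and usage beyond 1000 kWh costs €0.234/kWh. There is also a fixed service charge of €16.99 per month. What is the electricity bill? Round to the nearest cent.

First 600 kWh × €0.074 = €44.40
Next 400 kWh × €0.125 = €50.00
Remaining 437 kWh × €0.234 = €102.26
Energy charge = €196.66; + service €16.99 = €213.65

€213.65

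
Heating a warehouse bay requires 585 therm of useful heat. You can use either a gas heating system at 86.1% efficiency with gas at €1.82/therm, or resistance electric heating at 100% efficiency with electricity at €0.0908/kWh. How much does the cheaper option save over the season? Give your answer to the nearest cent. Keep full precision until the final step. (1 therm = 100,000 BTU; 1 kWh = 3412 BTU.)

Heat load = 585 therm × 100,000 = 58,500,000 BTU
Gas: input = 58,500,000 / 0.861 = 67,944,251 BTU = 679.4 therm → 679.4 × €1.82 = €1,236.59
Electric: 58,500,000 BTU / 3412 = 17,150 kWh → × €0.0908 = €1,556.80
Difference = |€1,236.59 − €1,556.80| = €320.21

€320.21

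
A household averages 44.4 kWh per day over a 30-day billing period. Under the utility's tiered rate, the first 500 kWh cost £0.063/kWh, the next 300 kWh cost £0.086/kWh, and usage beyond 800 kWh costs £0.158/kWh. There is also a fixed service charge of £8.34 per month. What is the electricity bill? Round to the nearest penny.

£149.70

Usage = 44.4 kWh/day × 30 days = 1332 kWh
First 500 kWh × £0.063 = £31.50
Next 300 kWh × £0.086 = £25.80
Remaining 532 kWh × £0.158 = £84.06
Energy charge = £141.36; + service £8.34 = £149.70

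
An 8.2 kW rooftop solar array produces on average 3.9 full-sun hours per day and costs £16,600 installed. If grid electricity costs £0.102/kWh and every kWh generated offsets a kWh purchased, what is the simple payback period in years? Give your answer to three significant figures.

Daily generation = 8.2 kW × 3.9 h = 31.98 kWh
Annual generation = 31.98 × 365 = 11673 kWh
Annual savings = 11673 × £0.102 = £1,190.62
Payback = £16,600 / £1,190.62 = 13.9 years

13.9 years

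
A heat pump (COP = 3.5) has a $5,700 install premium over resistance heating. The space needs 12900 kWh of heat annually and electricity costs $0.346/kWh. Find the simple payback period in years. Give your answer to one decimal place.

Resistance: 12900 kWh × $0.346 = $4,463.40/yr
Heat pump: 12900 / 3.5 = 3686 kWh in → × $0.346 = $1,275.26/yr
Annual savings = $3,188.14
Payback = $5,700 / $3,188.14 = 1.79 years

1.8 years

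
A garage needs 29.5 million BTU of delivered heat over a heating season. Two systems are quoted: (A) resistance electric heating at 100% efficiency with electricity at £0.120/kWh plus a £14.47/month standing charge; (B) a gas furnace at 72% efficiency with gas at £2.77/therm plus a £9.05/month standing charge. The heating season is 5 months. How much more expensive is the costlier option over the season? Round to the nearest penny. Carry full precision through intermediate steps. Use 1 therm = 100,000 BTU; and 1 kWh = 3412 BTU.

Heat load = 29.5 × 10⁶ BTU = 29,500,000 BTU
Gas: input = 29,500,000 / 0.720 = 40,972,222 BTU = 409.7 therm → 409.7 × £2.77 = £1,134.93; + 5 × £9.05 standing = £1,180.18
Electric: 29,500,000 BTU / 3412 = 8,646 kWh → × £0.120 = £1,037.51; + 5 × £14.47 standing = £1,109.86
Difference = |£1,180.18 − £1,109.86| = £70.32

£70.32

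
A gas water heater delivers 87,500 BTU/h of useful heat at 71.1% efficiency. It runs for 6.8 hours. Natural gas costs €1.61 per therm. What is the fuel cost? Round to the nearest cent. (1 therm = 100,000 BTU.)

Heat delivered = 87,500 BTU/h × 6.8 h = 595,000 BTU
Gas input = 595,000 / 0.711 = 836,850 BTU
= 836,850 / 100,000 = 8.368 therm
Cost = 8.368 × €1.61/therm = €13.47

€13.47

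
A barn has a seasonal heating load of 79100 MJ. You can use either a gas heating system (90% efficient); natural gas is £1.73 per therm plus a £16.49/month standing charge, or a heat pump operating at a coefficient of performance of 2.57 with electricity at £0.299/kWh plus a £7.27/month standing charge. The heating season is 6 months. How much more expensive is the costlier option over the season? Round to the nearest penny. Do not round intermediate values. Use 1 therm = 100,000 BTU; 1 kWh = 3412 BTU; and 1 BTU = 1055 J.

£1060.01

Heat load = 79100 MJ = 79,100,000,000 J / 1055 = 74,976,303 BTU
Gas: input = 74,976,303 / 0.90 = 83,307,004 BTU = 833.1 therm → 833.1 × £1.73 = £1,441.21; + 6 × £16.49 standing = £1,540.15
Heat pump: 74,976,303 BTU / 3412 = 21,970 kWh heat; / 2.57 = 8,550 kWh in → × £0.299 = £2,556.54; + 6 × £7.27 standing = £2,600.16
Difference = |£1,540.15 − £2,600.16| = £1,060.01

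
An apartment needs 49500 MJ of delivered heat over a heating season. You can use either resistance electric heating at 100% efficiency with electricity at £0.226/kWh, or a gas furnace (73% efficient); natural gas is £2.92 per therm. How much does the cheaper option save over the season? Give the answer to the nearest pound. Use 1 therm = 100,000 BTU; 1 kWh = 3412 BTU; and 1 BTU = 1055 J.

£1231

Heat load = 49500 MJ = 49,500,000,000 J / 1055 = 46,919,431 BTU
Gas: input = 46,919,431 / 0.73 = 64,273,194 BTU = 642.7 therm → 642.7 × £2.92 = £1,876.78
Electric: 46,919,431 BTU / 3412 = 13,750 kWh → × £0.226 = £3,107.79
Difference = |£1,876.78 − £3,107.79| = £1,231.02 ≈ £1231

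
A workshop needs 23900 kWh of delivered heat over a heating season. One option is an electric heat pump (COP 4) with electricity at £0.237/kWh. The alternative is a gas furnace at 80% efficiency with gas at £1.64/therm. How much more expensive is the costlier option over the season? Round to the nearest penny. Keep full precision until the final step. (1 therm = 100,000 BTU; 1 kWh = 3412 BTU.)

Heat load = 23900 kWh × 3412 = 81,546,800 BTU
Gas: input = 81,546,800 / 0.80 = 101,933,500 BTU = 1,019 therm → 1,019 × £1.64 = £1,671.71
Heat pump: 81,546,800 BTU / 3412 = 23,900 kWh heat; / 4 = 5,975 kWh in → × £0.237 = £1,416.07
Difference = |£1,671.71 − £1,416.07| = £255.63

£255.63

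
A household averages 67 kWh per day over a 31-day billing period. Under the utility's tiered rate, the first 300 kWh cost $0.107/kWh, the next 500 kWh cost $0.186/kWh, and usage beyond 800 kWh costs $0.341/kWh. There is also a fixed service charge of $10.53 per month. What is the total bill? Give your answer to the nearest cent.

Usage = 67 kWh/day × 31 days = 2077 kWh
First 300 kWh × $0.107 = $32.10
Next 500 kWh × $0.186 = $93.00
Remaining 1277 kWh × $0.341 = $435.46
Energy charge = $560.56; + service $10.53 = $571.09

$571.09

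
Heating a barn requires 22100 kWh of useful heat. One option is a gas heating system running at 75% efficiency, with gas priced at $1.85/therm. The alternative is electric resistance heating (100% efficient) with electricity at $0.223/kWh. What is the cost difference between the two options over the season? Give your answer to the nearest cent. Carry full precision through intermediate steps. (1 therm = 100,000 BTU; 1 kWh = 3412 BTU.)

$3068.31

Heat load = 22100 kWh × 3412 = 75,405,200 BTU
Gas: input = 75,405,200 / 0.75 = 100,540,267 BTU = 1,005 therm → 1,005 × $1.85 = $1,859.99
Electric: 75,405,200 BTU / 3412 = 22,100 kWh → × $0.223 = $4,928.30
Difference = |$1,859.99 − $4,928.30| = $3,068.31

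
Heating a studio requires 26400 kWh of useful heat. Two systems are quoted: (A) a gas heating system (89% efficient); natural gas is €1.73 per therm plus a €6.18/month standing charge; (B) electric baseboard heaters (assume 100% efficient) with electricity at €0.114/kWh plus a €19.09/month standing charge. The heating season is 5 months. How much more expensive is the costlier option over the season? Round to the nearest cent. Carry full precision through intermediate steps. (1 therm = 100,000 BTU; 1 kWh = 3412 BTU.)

€1323.22

Heat load = 26400 kWh × 3412 = 90,076,800 BTU
Gas: input = 90,076,800 / 0.89 = 101,209,888 BTU = 1,012 therm → 1,012 × €1.73 = €1,750.93; + 5 × €6.18 standing = €1,781.83
Electric: 90,076,800 BTU / 3412 = 26,400 kWh → × €0.114 = €3,009.60; + 5 × €19.09 standing = €3,105.05
Difference = |€1,781.83 − €3,105.05| = €1,323.22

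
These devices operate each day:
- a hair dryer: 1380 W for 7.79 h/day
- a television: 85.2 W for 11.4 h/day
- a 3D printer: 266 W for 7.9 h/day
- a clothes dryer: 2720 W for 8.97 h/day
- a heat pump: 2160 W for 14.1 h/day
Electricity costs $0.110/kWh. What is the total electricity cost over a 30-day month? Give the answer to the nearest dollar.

$227

hair dryer: 1380 W × 7.79 h × 30 d = 322,506 Wh = 322.5 kWh
television: 85.2 W × 11.4 h × 30 d = 29,138 Wh = 29.14 kWh
3D printer: 266 W × 7.9 h × 30 d = 63,042 Wh = 63.04 kWh
clothes dryer: 2720 W × 8.97 h × 30 d = 731,952 Wh = 732 kWh
heat pump: 2160 W × 14.1 h × 30 d = 913,680 Wh = 913.7 kWh
Total energy = 322.5 + 29.14 + 63.04 + 732 + 913.7 = 2,060 kWh
Cost = 2,060 kWh × $0.110 = $226.64 ≈ $227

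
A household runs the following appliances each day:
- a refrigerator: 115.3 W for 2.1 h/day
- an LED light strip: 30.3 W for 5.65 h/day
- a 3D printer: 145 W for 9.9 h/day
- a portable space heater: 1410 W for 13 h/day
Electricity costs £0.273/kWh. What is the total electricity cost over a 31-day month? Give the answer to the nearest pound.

£171

refrigerator: 115.3 W × 2.1 h × 31 d = 7,506 Wh = 7.506 kWh
LED light strip: 30.3 W × 5.65 h × 31 d = 5,307 Wh = 5.307 kWh
3D printer: 145 W × 9.9 h × 31 d = 44,500 Wh = 44.5 kWh
portable space heater: 1410 W × 13 h × 31 d = 568,230 Wh = 568.2 kWh
Total energy = 7.506 + 5.307 + 44.5 + 568.2 = 625.5 kWh
Cost = 625.5 kWh × £0.273 = £170.77 ≈ £171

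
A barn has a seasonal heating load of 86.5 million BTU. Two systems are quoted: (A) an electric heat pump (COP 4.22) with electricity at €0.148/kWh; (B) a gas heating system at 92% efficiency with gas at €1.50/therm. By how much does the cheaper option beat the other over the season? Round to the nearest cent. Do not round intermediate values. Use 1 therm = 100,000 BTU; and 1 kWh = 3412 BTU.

€521.21

Heat load = 86.5 × 10⁶ BTU = 86,500,000 BTU
Gas: input = 86,500,000 / 0.92 = 94,021,739 BTU = 940.2 therm → 940.2 × €1.50 = €1,410.33
Heat pump: 86,500,000 BTU / 3412 = 25,350 kWh heat; / 4.22 = 6,008 kWh in → × €0.148 = €889.11
Difference = |€1,410.33 − €889.11| = €521.21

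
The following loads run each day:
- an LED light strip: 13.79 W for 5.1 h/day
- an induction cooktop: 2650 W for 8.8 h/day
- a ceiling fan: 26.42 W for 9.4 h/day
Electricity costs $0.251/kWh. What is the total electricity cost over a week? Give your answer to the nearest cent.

$41.53

LED light strip: 13.79 W × 5.1 h × 7 d = 492 Wh = 0.4923 kWh
induction cooktop: 2650 W × 8.8 h × 7 d = 163,240 Wh = 163.2 kWh
ceiling fan: 26.42 W × 9.4 h × 7 d = 1,738 Wh = 1.738 kWh
Total energy = 0.4923 + 163.2 + 1.738 = 165.5 kWh
Cost = 165.5 kWh × $0.251 = $41.53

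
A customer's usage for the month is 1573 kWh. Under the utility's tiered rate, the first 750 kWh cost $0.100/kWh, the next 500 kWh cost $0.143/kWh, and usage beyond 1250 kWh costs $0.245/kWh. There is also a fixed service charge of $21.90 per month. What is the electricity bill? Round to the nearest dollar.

$248

First 750 kWh × $0.100 = $75.00
Next 500 kWh × $0.143 = $71.50
Remaining 323 kWh × $0.245 = $79.14
Energy charge = $225.63; + service $21.90 = $247.53 ≈ $248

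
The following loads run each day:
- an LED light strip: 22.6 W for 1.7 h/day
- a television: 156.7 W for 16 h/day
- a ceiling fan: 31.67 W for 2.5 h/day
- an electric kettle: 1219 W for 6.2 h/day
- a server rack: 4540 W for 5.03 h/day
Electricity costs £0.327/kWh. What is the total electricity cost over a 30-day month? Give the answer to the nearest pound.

£324

LED light strip: 22.6 W × 1.7 h × 30 d = 1,153 Wh = 1.153 kWh
television: 156.7 W × 16 h × 30 d = 75,216 Wh = 75.22 kWh
ceiling fan: 31.67 W × 2.5 h × 30 d = 2,375 Wh = 2.375 kWh
electric kettle: 1219 W × 6.2 h × 30 d = 226,734 Wh = 226.7 kWh
server rack: 4540 W × 5.03 h × 30 d = 685,086 Wh = 685.1 kWh
Total energy = 1.153 + 75.22 + 2.375 + 226.7 + 685.1 = 990.6 kWh
Cost = 990.6 kWh × £0.327 = £323.91 ≈ £324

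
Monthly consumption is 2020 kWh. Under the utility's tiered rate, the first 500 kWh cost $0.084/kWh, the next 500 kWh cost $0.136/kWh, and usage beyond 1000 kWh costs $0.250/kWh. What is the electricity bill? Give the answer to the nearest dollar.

$365

First 500 kWh × $0.084 = $42.00
Next 500 kWh × $0.136 = $68.00
Remaining 1020 kWh × $0.250 = $255.00
Total = $365.00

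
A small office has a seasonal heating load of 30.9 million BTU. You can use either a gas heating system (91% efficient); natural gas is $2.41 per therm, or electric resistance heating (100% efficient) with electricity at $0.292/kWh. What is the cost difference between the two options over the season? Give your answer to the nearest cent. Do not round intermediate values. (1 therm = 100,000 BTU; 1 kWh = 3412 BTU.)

Heat load = 30.9 × 10⁶ BTU = 30,900,000 BTU
Gas: input = 30,900,000 / 0.91 = 33,956,044 BTU = 339.6 therm → 339.6 × $2.41 = $818.34
Electric: 30,900,000 BTU / 3412 = 9,056 kWh → × $0.292 = $2,644.43
Difference = |$818.34 − $2,644.43| = $1,826.09

$1826.09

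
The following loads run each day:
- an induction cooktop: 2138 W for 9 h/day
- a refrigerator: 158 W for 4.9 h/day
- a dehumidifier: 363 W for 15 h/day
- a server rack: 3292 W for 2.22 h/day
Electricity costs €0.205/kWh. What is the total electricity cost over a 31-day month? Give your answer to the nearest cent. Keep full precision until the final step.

€208.25

induction cooktop: 2138 W × 9 h × 31 d = 596,502 Wh = 596.5 kWh
refrigerator: 158 W × 4.9 h × 31 d = 24,000 Wh = 24 kWh
dehumidifier: 363 W × 15 h × 31 d = 168,795 Wh = 168.8 kWh
server rack: 3292 W × 2.22 h × 31 d = 226,555 Wh = 226.6 kWh
Total energy = 596.5 + 24 + 168.8 + 226.6 = 1,016 kWh
Cost = 1,016 kWh × €0.205 = €208.25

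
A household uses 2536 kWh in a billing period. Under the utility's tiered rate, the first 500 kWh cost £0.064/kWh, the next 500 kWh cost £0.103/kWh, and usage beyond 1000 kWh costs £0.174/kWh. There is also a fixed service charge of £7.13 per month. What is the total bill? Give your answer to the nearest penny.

First 500 kWh × £0.064 = £32.00
Next 500 kWh × £0.103 = £51.50
Remaining 1536 kWh × £0.174 = £267.26
Energy charge = £350.76; + service £7.13 = £357.89

£357.89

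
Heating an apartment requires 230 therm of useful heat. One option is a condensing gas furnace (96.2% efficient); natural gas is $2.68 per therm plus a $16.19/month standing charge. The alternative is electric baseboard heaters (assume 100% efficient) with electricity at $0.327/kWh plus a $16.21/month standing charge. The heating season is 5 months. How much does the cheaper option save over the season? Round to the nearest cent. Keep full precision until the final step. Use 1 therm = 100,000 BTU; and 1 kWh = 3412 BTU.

Heat load = 230 therm × 100,000 = 23,000,000 BTU
Gas: input = 23,000,000 / 0.962 = 23,908,524 BTU = 239.1 therm → 239.1 × $2.68 = $640.75; + 5 × $16.19 standing = $721.70
Electric: 23,000,000 BTU / 3412 = 6,741 kWh → × $0.327 = $2,204.28; + 5 × $16.21 standing = $2,285.33
Difference = |$721.70 − $2,285.33| = $1,563.63

$1563.63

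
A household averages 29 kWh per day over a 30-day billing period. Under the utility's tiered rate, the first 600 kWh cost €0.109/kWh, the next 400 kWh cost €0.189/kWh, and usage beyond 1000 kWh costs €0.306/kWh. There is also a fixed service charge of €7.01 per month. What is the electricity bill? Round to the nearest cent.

€123.44

Usage = 29 kWh/day × 30 days = 870 kWh
First 600 kWh × €0.109 = €65.40
Next 270 kWh × €0.189 = €51.03
Remaining tier: 0 kWh (not reached)
Energy charge = €116.43; + service €7.01 = €123.44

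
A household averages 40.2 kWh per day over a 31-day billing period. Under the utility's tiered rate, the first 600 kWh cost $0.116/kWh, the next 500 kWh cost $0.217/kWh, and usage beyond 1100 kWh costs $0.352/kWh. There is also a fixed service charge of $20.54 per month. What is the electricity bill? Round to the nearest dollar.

Usage = 40.2 kWh/day × 31 days = 1246.2 kWh
First 600 kWh × $0.116 = $69.60
Next 500 kWh × $0.217 = $108.50
Remaining 146.2 kWh × $0.352 = $51.46
Energy charge = $229.56; + service $20.54 = $250.10 ≈ $250

$250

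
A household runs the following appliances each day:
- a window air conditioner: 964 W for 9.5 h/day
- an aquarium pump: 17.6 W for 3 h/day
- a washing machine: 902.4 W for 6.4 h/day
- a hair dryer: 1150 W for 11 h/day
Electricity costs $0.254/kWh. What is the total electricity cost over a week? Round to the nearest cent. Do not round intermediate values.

window air conditioner: 964 W × 9.5 h × 7 d = 64,106 Wh = 64.11 kWh
aquarium pump: 17.6 W × 3 h × 7 d = 370 Wh = 0.3696 kWh
washing machine: 902.4 W × 6.4 h × 7 d = 40,428 Wh = 40.43 kWh
hair dryer: 1150 W × 11 h × 7 d = 88,550 Wh = 88.55 kWh
Total energy = 64.11 + 0.3696 + 40.43 + 88.55 = 193.5 kWh
Cost = 193.5 kWh × $0.254 = $49.14

$49.14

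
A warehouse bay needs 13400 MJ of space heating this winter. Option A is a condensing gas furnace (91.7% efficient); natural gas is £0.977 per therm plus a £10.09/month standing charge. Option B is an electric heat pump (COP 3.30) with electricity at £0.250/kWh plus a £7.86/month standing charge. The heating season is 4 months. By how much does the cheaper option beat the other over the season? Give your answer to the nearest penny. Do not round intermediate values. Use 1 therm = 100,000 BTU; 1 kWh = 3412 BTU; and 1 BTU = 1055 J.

£137.77

Heat load = 13400 MJ = 13,400,000,000 J / 1055 = 12,701,422 BTU
Gas: input = 12,701,422 / 0.917 = 13,851,060 BTU = 138.5 therm → 138.5 × £0.977 = £135.32; + 4 × £10.09 standing = £175.68
Heat pump: 12,701,422 BTU / 3412 = 3,723 kWh heat; / 3.30 = 1,128 kWh in → × £0.250 = £282.01; + 4 × £7.86 standing = £313.45
Difference = |£175.68 − £313.45| = £137.77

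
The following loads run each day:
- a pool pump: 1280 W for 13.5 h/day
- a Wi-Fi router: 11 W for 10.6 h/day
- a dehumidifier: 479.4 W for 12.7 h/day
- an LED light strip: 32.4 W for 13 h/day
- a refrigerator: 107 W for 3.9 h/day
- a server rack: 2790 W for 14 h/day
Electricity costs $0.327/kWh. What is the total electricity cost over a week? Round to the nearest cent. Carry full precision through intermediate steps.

pool pump: 1280 W × 13.5 h × 7 d = 120,960 Wh = 121 kWh
Wi-Fi router: 11 W × 10.6 h × 7 d = 816 Wh = 0.8162 kWh
dehumidifier: 479.4 W × 12.7 h × 7 d = 42,619 Wh = 42.62 kWh
LED light strip: 32.4 W × 13 h × 7 d = 2,948 Wh = 2.948 kWh
refrigerator: 107 W × 3.9 h × 7 d = 2,921 Wh = 2.921 kWh
server rack: 2790 W × 14 h × 7 d = 273,420 Wh = 273.4 kWh
Total energy = 121 + 0.8162 + 42.62 + 2.948 + 2.921 + 273.4 = 443.7 kWh
Cost = 443.7 kWh × $0.327 = $145.08

$145.08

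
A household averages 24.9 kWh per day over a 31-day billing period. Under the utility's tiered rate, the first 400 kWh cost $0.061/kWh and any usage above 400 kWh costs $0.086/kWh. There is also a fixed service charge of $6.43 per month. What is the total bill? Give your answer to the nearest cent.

$62.81

Usage = 24.9 kWh/day × 31 days = 771.9 kWh
First 400 kWh × $0.061 = $24.40
Remaining 371.9 kWh × $0.086 = $31.98
Energy charge = $56.38; + service $6.43 = $62.81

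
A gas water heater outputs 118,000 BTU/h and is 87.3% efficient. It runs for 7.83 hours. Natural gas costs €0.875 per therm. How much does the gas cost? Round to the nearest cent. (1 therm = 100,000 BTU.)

€9.26

Heat delivered = 118,000 BTU/h × 7.83 h = 923,940 BTU
Gas input = 923,940 / 0.873 = 1,058,351 BTU
= 1,058,351 / 100,000 = 10.58 therm
Cost = 10.58 × €0.875/therm = €9.26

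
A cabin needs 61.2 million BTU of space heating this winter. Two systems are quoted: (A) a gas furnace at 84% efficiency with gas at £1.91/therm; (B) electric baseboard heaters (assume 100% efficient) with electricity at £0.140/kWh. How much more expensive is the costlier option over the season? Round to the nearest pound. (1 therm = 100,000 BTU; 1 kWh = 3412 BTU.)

Heat load = 61.2 × 10⁶ BTU = 61,200,000 BTU
Gas: input = 61,200,000 / 0.84 = 72,857,143 BTU = 728.6 therm → 728.6 × £1.91 = £1,391.57
Electric: 61,200,000 BTU / 3412 = 17,940 kWh → × £0.140 = £2,511.14
Difference = |£1,391.57 − £2,511.14| = £1,119.57 ≈ £1120

£1120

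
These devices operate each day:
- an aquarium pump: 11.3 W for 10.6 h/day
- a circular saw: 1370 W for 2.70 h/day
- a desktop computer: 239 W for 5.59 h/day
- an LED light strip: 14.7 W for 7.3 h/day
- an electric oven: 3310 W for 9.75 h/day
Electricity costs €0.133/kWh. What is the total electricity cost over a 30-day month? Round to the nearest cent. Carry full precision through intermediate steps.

€149.76

aquarium pump: 11.3 W × 10.6 h × 30 d = 3,593 Wh = 3.593 kWh
circular saw: 1370 W × 2.70 h × 30 d = 110,970 Wh = 111 kWh
desktop computer: 239 W × 5.59 h × 30 d = 40,080 Wh = 40.08 kWh
LED light strip: 14.7 W × 7.3 h × 30 d = 3,219 Wh = 3.219 kWh
electric oven: 3310 W × 9.75 h × 30 d = 968,175 Wh = 968.2 kWh
Total energy = 3.593 + 111 + 40.08 + 3.219 + 968.2 = 1,126 kWh
Cost = 1,126 kWh × €0.133 = €149.76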